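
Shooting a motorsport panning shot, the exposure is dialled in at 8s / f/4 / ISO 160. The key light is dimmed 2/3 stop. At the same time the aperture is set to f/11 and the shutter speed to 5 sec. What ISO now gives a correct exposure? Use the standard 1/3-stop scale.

ISO 3200

Scene light: 2/3 stop darker.
Aperture: f/4 → f/4.5 → f/5 → f/5.6 → f/6.3 → f/7.1 → f/8 → f/9 → f/10 → f/11 — 3 stops stopped down (darker).
Shutter speed: 8 → 6 → 5 — 2/3 stop faster (darker).
Net so far: 4 1/3 stops darker. ISO: 160 → 200 → 250 → 320 → 400 → 500 → 640 → 800 → 1000 → 1250 → 1600 → 2000 → 2500 → 3200.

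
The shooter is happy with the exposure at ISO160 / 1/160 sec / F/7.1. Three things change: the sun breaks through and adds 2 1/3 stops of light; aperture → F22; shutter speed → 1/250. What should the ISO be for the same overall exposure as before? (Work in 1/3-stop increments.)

Scene light: 2 1/3 stops brighter.
Aperture: f/7.1 → f/8 → f/9 → f/10 → f/11 → f/13 → f/14 → f/16 → f/18 → f/20 → f/22 — 3 1/3 stops stopped down (darker).
Shutter speed: 1/160 → 1/200 → 1/250 — 2/3 stop shorter (darker).
Net so far: 1 2/3 stops darker. ISO: 160 → 200 → 250 → 320 → 400 → 500.

ISO 500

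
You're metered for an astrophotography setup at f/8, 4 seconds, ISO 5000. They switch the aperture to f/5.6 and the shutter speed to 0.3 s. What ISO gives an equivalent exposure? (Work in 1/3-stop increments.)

Aperture: f/8 → f/7.1 → f/6.3 → f/5.6 — 1 stop larger aperture (brighter).
Shutter speed: 4 → 3.2 → 2.5 → 2 → 1.6 → 1.3 → 1 → 0.8 → 0.6 → 0.5 → 0.4 → 0.3 — 3 2/3 stops shorter (darker).
Net change so far: 2 2/3 stops darker. Offset with the ISO: 5000 → 6400 → 8000 → 10000 → 12800 → 16000 → 20000 → 25600 → 32000.

ISO 32000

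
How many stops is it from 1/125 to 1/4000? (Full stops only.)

1/125 → 1/250 → 1/500 → 1/1000 → 1/2000 → 1/4000 — count the steps: 5 stops.

5 stops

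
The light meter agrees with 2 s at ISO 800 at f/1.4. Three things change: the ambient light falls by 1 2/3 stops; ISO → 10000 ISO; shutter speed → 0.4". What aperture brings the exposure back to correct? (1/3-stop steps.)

f/1.2

Scene light: 1 2/3 stops darker.
ISO: 800 → 1000 → 1250 → 1600 → 2000 → 2500 → 3200 → 4000 → 5000 → 6400 → 8000 → 10000 — 3 2/3 stops higher (brighter).
Shutter speed: 2 → 1.6 → 1.3 → 1 → 0.8 → 0.6 → 0.5 → 0.4 — 2 1/3 stops shorter (darker).
Net so far: 1/3 stop darker. Aperture: f/1.4 → f/1.2.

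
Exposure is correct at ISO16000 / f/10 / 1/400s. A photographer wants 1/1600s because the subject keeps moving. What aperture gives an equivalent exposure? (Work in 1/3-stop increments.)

f/5

Shutter speed: 1/400 → 1/500 → 1/640 → 1/800 → 1/1000 → 1/1250 → 1/1600 — 2 stops shorter (darker).
Need 2 stops brighter from the aperture: f/10 → f/9 → f/8 → f/7.1 → f/6.3 → f/5.6 → f/5.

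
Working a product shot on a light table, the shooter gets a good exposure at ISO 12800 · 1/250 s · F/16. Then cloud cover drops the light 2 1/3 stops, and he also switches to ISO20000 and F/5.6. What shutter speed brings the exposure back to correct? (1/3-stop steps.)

Scene light: 2 1/3 stops darker.
ISO: 12800 → 16000 → 20000 — 2/3 stop raised (brighter).
Aperture: f/16 → f/14 → f/13 → f/11 → f/10 → f/9 → f/8 → f/7.1 → f/6.3 → f/5.6 — 3 stops larger aperture (brighter).
Net so far: 1 1/3 stops brighter. Shutter speed: 1/250 → 1/320 → 1/400 → 1/500 → 1/640.

1/640s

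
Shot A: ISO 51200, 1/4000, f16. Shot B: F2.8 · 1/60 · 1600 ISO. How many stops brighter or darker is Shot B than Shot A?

Aperture: f/16 → f/11 → f/8 → f/5.6 → f/4 → f/2.8 — 5 stops larger aperture (brighter).
Shutter speed: 1/4000 → 1/2000 → 1/1000 → 1/500 → 1/250 → 1/125 → 1/60 — 6 stops longer (brighter).
ISO: 51200 → 25600 → 12800 → 6400 → 3200 → 1600 — 5 stops lower (darker).
Net: +5 +6 −5 = +6 stops.

6 stops brighter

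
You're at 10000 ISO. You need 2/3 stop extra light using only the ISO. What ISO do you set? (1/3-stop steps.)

ISO 16000

ISO: 10000 → 12800 → 16000 — 2/3 stop raised (brighter).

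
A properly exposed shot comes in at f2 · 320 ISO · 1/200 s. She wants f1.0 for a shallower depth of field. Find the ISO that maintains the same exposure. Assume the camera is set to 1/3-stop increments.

Aperture: f/2 → f/1.8 → f/1.6 → f/1.4 → f/1.2 → f/1.1 → f/1.0 — 2 stops opened up (brighter).
Need 2 stops darker from the ISO: 320 → 250 → 200 → 160 → 125 → 100 → 80.

ISO 80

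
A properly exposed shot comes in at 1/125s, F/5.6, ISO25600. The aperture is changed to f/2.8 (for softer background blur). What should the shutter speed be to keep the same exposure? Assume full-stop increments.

1/500s

Aperture: f/5.6 → f/4 → f/2.8 — 2 stops larger aperture (brighter).
Need 2 stops darker from the shutter speed: 1/125 → 1/250 → 1/500.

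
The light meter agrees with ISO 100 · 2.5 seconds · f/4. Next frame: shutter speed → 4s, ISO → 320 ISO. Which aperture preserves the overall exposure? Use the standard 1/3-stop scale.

f/9

Shutter speed: 2.5 → 3.2 → 4 — 2/3 stop longer (brighter).
ISO: 100 → 125 → 160 → 200 → 250 → 320 — 1 2/3 stops higher (brighter).
Net change so far: 2 1/3 stops brighter. Offset with the aperture: f/4 → f/4.5 → f/5 → f/5.6 → f/6.3 → f/7.1 → f/8 → f/9.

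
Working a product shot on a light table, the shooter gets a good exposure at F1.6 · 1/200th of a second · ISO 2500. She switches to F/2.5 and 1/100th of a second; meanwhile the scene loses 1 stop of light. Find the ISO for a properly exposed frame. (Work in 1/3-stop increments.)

Scene light: 1 stop darker.
Aperture: f/1.6 → f/1.8 → f/2 → f/2.2 → f/2.5 — 1 1/3 stops narrower (darker).
Shutter speed: 1/200 → 1/160 → 1/125 → 1/100 — 1 stop longer (brighter).
Net so far: 1 1/3 stops darker. ISO: 2500 → 3200 → 4000 → 5000 → 6400.

ISO 6400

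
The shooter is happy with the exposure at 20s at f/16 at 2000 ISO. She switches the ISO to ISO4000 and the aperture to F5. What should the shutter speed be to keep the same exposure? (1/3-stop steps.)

1 s

ISO: 2000 → 2500 → 3200 → 4000 — 1 stop higher (brighter).
Aperture: f/16 → f/14 → f/13 → f/11 → f/10 → f/9 → f/8 → f/7.1 → f/6.3 → f/5.6 → f/5 — 3 1/3 stops opened up (brighter).
Net change so far: 4 1/3 stops brighter. Offset with the shutter speed: 20 → 15 → 13 → 10 → 8 → 6 → 5 → 4 → 3.2 → 2.5 → 2 → 1.6 → 1.3 → 1.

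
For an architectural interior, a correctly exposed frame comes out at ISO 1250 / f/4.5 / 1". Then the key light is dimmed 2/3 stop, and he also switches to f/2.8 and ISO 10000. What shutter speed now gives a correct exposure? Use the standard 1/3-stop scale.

Scene light: 2/3 stop darker.
Aperture: f/4.5 → f/4 → f/3.5 → f/3.2 → f/2.8 — 1 1/3 stops opened up (brighter).
ISO: 1250 → 1600 → 2000 → 2500 → 3200 → 4000 → 5000 → 6400 → 8000 → 10000 — 3 stops raised (brighter).
Net so far: 3 2/3 stops brighter. Shutter speed: 1 → 0.8 → 0.6 → 0.5 → 0.4 → 0.3 → 1/4 → 1/5 → 1/6 → 1/8 → 1/10 → 1/13.

1/13s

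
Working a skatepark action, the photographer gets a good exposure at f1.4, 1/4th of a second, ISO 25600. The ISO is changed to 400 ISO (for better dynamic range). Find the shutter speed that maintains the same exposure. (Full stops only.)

ISO: 25600 → 12800 → 6400 → 3200 → 1600 → 800 → 400 — 6 stops lower (darker).
Need 6 stops brighter from the shutter speed: 1/4 → 1/2 → 1 → 2 → 4 → 8 → 15.

15 s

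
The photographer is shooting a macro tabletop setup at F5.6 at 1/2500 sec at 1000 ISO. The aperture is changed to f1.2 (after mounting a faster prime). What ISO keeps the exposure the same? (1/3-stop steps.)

ISO 50

Aperture: f/5.6 → f/5 → f/4.5 → f/4 → f/3.5 → f/3.2 → f/2.8 → f/2.5 → f/2.2 → f/2 → f/1.8 → f/1.6 → f/1.4 → f/1.2 — 4 1/3 stops wider (brighter).
Need 4 1/3 stops darker from the ISO: 1000 → 800 → 640 → 500 → 400 → 320 → 250 → 200 → 160 → 125 → 100 → 80 → 64 → 50.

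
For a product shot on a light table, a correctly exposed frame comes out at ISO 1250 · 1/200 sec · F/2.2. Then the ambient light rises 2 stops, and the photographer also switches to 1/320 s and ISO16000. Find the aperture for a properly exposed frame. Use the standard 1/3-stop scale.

f/13

Scene light: 2 stops brighter.
Shutter speed: 1/200 → 1/250 → 1/320 — 2/3 stop faster (darker).
ISO: 1250 → 1600 → 2000 → 2500 → 3200 → 4000 → 5000 → 6400 → 8000 → 10000 → 12800 → 16000 — 3 2/3 stops raised (brighter).
Net so far: 5 stops brighter. Aperture: f/2.2 → f/2.5 → f/2.8 → f/3.2 → f/3.5 → f/4 → f/4.5 → f/5 → f/5.6 → f/6.3 → f/7.1 → f/8 → f/9 → f/10 → f/11 → f/13.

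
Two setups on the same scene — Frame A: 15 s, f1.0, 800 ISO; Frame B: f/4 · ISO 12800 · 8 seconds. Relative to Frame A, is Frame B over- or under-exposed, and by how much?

Aperture: f/1.0 → f/1.4 → f/2 → f/2.8 → f/4 — 4 stops smaller aperture (darker).
Shutter speed: 15 → 8 — 1 stop shorter (darker).
ISO: 800 → 1600 → 3200 → 6400 → 12800 — 4 stops higher (brighter).
Net: −4 −1 +4 = −1 stop.

1 stop darker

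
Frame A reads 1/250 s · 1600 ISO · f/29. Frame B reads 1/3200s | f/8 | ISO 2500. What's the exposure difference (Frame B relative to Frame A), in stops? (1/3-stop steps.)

Aperture: f/29 → f/25 → f/22 → f/20 → f/18 → f/16 → f/14 → f/13 → f/11 → f/10 → f/9 → f/8 — 3 2/3 stops larger aperture (brighter).
Shutter speed: 1/250 → 1/320 → 1/400 → 1/500 → 1/640 → 1/800 → 1/1000 → 1/1250 → 1/1600 → 1/2000 → 1/2500 → 1/3200 — 3 2/3 stops shorter (darker).
ISO: 1600 → 2000 → 2500 — 2/3 stop higher (brighter).
Net: +3 2/3 −3 2/3 +2/3 = +2/3 stops.

2/3 stop brighter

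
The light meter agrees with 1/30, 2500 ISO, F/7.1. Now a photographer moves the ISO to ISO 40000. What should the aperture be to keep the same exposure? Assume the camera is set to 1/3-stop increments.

f/29

ISO: 2500 → 3200 → 4000 → 5000 → 6400 → 8000 → 10000 → 12800 → 16000 → 20000 → 25600 → 32000 → 40000 — 4 stops higher (brighter).
Need 4 stops darker from the aperture: f/7.1 → f/8 → f/9 → f/10 → f/11 → f/13 → f/14 → f/16 → f/18 → f/20 → f/22 → f/25 → f/29.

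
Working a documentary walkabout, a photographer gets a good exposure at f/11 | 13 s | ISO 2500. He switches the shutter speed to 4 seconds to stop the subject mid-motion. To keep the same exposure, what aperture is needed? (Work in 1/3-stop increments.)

f/6.3

Shutter speed: 13 → 10 → 8 → 6 → 5 → 4 — 1 2/3 stops shorter (darker).
Need 1 2/3 stops brighter from the aperture: f/11 → f/10 → f/9 → f/8 → f/7.1 → f/6.3.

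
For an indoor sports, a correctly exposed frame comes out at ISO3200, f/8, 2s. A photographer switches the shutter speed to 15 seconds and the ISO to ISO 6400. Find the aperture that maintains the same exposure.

f/32

Shutter speed: 2 → 4 → 8 → 15 — 3 stops slower (brighter).
ISO: 3200 → 6400 — 1 stop higher (brighter).
Net change so far: 4 stops brighter. Offset with the aperture: f/8 → f/11 → f/16 → f/22 → f/32.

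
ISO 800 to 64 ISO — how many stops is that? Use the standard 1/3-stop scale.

800 → 640 → 500 → 400 → 320 → 250 → 200 → 160 → 125 → 100 → 80 → 64 — count the steps: 11 third-stops = 3 2/3 stops.

3 2/3 stops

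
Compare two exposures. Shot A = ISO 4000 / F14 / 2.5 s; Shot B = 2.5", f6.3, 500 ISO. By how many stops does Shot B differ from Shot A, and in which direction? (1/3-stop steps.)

Aperture: f/14 → f/13 → f/11 → f/10 → f/9 → f/8 → f/7.1 → f/6.3 — 2 1/3 stops wider (brighter).
Shutter speed: unchanged.
ISO: 4000 → 3200 → 2500 → 2000 → 1600 → 1250 → 1000 → 800 → 640 → 500 — 3 stops dropped (darker).
Net: +2 1/3 −3 = −2/3 stops.

2/3 stop darker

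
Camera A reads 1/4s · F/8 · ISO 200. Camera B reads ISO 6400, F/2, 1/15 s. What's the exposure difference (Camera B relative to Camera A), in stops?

7 stops brighter

Aperture: f/8 → f/5.6 → f/4 → f/2.8 → f/2 — 4 stops opened up (brighter).
Shutter speed: 1/4 → 1/8 → 1/15 — 2 stops shorter (darker).
ISO: 200 → 400 → 800 → 1600 → 3200 → 6400 — 5 stops higher (brighter).
Net: +4 −2 +5 = +7 stops.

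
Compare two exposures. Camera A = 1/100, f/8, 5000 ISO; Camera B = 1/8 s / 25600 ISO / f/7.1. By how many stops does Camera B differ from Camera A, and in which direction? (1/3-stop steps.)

6 1/3 stops brighter

Aperture: f/8 → f/7.1 — 1/3 stop larger aperture (brighter).
Shutter speed: 1/100 → 1/80 → 1/60 → 1/50 → 1/40 → 1/30 → 1/25 → 1/20 → 1/15 → 1/13 → 1/10 → 1/8 — 3 2/3 stops slower (brighter).
ISO: 5000 → 6400 → 8000 → 10000 → 12800 → 16000 → 20000 → 25600 — 2 1/3 stops raised (brighter).
Net: +1/3 +3 2/3 +2 1/3 = +6 1/3 stops.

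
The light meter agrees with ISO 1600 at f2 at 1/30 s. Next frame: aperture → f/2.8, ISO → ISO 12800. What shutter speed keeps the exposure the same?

1/125s

Aperture: f/2 → f/2.8 — 1 stop narrower (darker).
ISO: 1600 → 3200 → 6400 → 12800 — 3 stops raised (brighter).
Net change so far: 2 stops brighter. Offset with the shutter speed: 1/30 → 1/60 → 1/125.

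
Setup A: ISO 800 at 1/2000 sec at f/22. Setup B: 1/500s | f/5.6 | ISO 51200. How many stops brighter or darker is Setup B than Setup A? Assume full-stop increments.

12 stops brighter

Aperture: f/22 → f/16 → f/11 → f/8 → f/5.6 — 4 stops larger aperture (brighter).
Shutter speed: 1/2000 → 1/1000 → 1/500 — 2 stops longer (brighter).
ISO: 800 → 1600 → 3200 → 6400 → 12800 → 25600 → 51200 — 6 stops raised (brighter).
Net: +4 +2 +6 = +12 stops.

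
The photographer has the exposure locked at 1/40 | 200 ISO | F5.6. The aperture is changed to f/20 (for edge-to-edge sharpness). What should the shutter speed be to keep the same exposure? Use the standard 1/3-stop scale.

0.3 s

Aperture: f/5.6 → f/6.3 → f/7.1 → f/8 → f/9 → f/10 → f/11 → f/13 → f/14 → f/16 → f/18 → f/20 — 3 2/3 stops stopped down (darker).
Need 3 2/3 stops brighter from the shutter speed: 1/40 → 1/30 → 1/25 → 1/20 → 1/15 → 1/13 → 1/10 → 1/8 → 1/6 → 1/5 → 1/4 → 0.3.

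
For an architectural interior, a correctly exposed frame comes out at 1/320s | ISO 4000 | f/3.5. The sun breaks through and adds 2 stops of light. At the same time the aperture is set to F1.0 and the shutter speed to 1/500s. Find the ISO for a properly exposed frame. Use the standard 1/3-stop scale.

Scene light: 2 stops brighter.
Aperture: f/3.5 → f/3.2 → f/2.8 → f/2.5 → f/2.2 → f/2 → f/1.8 → f/1.6 → f/1.4 → f/1.2 → f/1.1 → f/1.0 — 3 2/3 stops opened up (brighter).
Shutter speed: 1/320 → 1/400 → 1/500 — 2/3 stop shorter (darker).
Net so far: 5 stops brighter. ISO: 4000 → 3200 → 2500 → 2000 → 1600 → 1250 → 1000 → 800 → 640 → 500 → 400 → 320 → 250 → 200 → 160 → 125.

ISO 125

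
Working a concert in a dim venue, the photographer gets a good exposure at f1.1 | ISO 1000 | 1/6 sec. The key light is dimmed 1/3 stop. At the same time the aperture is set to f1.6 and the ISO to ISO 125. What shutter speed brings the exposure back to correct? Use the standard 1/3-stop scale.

Scene light: 1/3 stop darker.
Aperture: f/1.1 → f/1.2 → f/1.4 → f/1.6 — 1 stop smaller aperture (darker).
ISO: 1000 → 800 → 640 → 500 → 400 → 320 → 250 → 200 → 160 → 125 — 3 stops lower (darker).
Net so far: 4 1/3 stops darker. Shutter speed: 1/6 → 1/5 → 1/4 → 0.3 → 0.4 → 0.5 → 0.6 → 0.8 → 1 → 1.3 → 1.6 → 2 → 2.5 → 3.2.

3.2 s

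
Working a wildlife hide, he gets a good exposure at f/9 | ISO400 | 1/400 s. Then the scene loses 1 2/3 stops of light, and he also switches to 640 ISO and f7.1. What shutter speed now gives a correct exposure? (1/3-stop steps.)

Scene light: 1 2/3 stops darker.
ISO: 400 → 500 → 640 — 2/3 stop raised (brighter).
Aperture: f/9 → f/8 → f/7.1 — 2/3 stop larger aperture (brighter).
Net so far: 1/3 stop darker. Shutter speed: 1/400 → 1/320.

1/320s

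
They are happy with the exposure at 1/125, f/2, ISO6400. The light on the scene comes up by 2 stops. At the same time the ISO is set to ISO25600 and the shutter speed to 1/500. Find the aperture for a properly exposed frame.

Scene light: 2 stops brighter.
ISO: 6400 → 12800 → 25600 — 2 stops raised (brighter).
Shutter speed: 1/125 → 1/250 → 1/500 — 2 stops faster (darker).
Net so far: 2 stops brighter. Aperture: f/2 → f/2.8 → f/4.

f/4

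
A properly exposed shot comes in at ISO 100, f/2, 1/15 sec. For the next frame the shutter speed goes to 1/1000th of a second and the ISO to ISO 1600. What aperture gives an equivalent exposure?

Shutter speed: 1/15 → 1/30 → 1/60 → 1/125 → 1/250 → 1/500 → 1/1000 — 6 stops faster (darker).
ISO: 100 → 200 → 400 → 800 → 1600 — 4 stops raised (brighter).
Net change so far: 2 stops darker. Offset with the aperture: f/2 → f/1.4 → f/1.0.

f/1.0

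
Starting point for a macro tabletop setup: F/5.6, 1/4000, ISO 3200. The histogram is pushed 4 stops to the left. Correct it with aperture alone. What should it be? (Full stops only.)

f/1.4

Underexposed by 4 stops → need 4 stops brighter.
Aperture: f/5.6 → f/4 → f/2.8 → f/2 → f/1.4.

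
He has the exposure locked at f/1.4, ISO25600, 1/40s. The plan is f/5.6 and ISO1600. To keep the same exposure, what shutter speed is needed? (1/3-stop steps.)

Aperture: f/1.4 → f/1.6 → f/1.8 → f/2 → f/2.2 → f/2.5 → f/2.8 → f/3.2 → f/3.5 → f/4 → f/4.5 → f/5 → f/5.6 — 4 stops stopped down (darker).
ISO: 25600 → 20000 → 16000 → 12800 → 10000 → 8000 → 6400 → 5000 → 4000 → 3200 → 2500 → 2000 → 1600 — 4 stops lower (darker).
Net change so far: 8 stops darker. Offset with the shutter speed: 1/40 → 1/30 → 1/25 → 1/20 → 1/15 → 1/13 → 1/10 → 1/8 → 1/6 → 1/5 → 1/4 → 0.3 → 0.4 → 0.5 → 0.6 → 0.8 → 1 → 1.3 → 1.6 → 2 → 2.5 → 3.2 → 4 → 5 → 6.

6 s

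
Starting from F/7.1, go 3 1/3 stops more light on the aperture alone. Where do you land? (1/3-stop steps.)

Aperture: f/7.1 → f/6.3 → f/5.6 → f/5 → f/4.5 → f/4 → f/3.5 → f/3.2 → f/2.8 → f/2.5 → f/2.2 — 3 1/3 stops wider (brighter).

f/2.2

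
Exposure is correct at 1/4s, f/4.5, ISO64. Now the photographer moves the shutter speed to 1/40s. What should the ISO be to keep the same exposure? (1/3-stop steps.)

Shutter speed: 1/4 → 1/5 → 1/6 → 1/8 → 1/10 → 1/13 → 1/15 → 1/20 → 1/25 → 1/30 → 1/40 — 3 1/3 stops faster (darker).
Need 3 1/3 stops brighter from the ISO: 64 → 80 → 100 → 125 → 160 → 200 → 250 → 320 → 400 → 500 → 640.

ISO 640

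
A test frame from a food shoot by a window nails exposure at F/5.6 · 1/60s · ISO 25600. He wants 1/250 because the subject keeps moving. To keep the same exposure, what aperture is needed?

Shutter speed: 1/60 → 1/125 → 1/250 — 2 stops faster (darker).
Need 2 stops brighter from the aperture: f/5.6 → f/4 → f/2.8.

f/2.8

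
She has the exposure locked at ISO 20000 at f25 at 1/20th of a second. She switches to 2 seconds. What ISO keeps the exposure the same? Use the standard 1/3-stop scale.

Shutter speed: 1/20 → 1/15 → 1/13 → 1/10 → 1/8 → 1/6 → 1/5 → 1/4 → 0.3 → 0.4 → 0.5 → 0.6 → 0.8 → 1 → 1.3 → 1.6 → 2 — 5 1/3 stops slower (brighter).
Need 5 1/3 stops darker from the ISO: 20000 → 16000 → 12800 → 10000 → 8000 → 6400 → 5000 → 4000 → 3200 → 2500 → 2000 → 1600 → 1250 → 1000 → 800 → 640 → 500.

ISO 500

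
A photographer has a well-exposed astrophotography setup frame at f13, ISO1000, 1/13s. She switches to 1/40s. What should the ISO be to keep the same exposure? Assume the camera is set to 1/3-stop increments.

Shutter speed: 1/13 → 1/15 → 1/20 → 1/25 → 1/30 → 1/40 — 1 2/3 stops shorter (darker).
Need 1 2/3 stops brighter from the ISO: 1000 → 1250 → 1600 → 2000 → 2500 → 3200.

ISO 3200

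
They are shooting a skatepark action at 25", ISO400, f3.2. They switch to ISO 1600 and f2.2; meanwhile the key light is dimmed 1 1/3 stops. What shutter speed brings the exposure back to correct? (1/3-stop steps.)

8 s

Scene light: 1 1/3 stops darker.
ISO: 400 → 500 → 640 → 800 → 1000 → 1250 → 1600 — 2 stops higher (brighter).
Aperture: f/3.2 → f/2.8 → f/2.5 → f/2.2 — 1 stop opened up (brighter).
Net so far: 1 2/3 stops brighter. Shutter speed: 25 → 20 → 15 → 13 → 10 → 8.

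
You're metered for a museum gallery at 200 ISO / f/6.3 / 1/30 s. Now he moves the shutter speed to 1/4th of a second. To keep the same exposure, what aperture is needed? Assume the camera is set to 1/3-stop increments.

Shutter speed: 1/30 → 1/25 → 1/20 → 1/15 → 1/13 → 1/10 → 1/8 → 1/6 → 1/5 → 1/4 — 3 stops longer (brighter).
Need 3 stops darker from the aperture: f/6.3 → f/7.1 → f/8 → f/9 → f/10 → f/11 → f/13 → f/14 → f/16 → f/18.

f/18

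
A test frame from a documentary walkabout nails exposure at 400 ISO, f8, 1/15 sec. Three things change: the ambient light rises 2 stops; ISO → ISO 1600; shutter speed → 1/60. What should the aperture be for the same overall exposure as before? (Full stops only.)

Scene light: 2 stops brighter.
ISO: 400 → 800 → 1600 — 2 stops raised (brighter).
Shutter speed: 1/15 → 1/30 → 1/60 — 2 stops faster (darker).
Net so far: 2 stops brighter. Aperture: f/8 → f/11 → f/16.

f/16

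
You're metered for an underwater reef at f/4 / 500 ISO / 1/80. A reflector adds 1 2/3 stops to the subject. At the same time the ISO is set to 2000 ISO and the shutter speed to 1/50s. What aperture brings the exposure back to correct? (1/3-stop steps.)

f/18

Scene light: 1 2/3 stops brighter.
ISO: 500 → 640 → 800 → 1000 → 1250 → 1600 → 2000 — 2 stops raised (brighter).
Shutter speed: 1/80 → 1/60 → 1/50 — 2/3 stop slower (brighter).
Net so far: 4 1/3 stops brighter. Aperture: f/4 → f/4.5 → f/5 → f/5.6 → f/6.3 → f/7.1 → f/8 → f/9 → f/10 → f/11 → f/13 → f/14 → f/16 → f/18.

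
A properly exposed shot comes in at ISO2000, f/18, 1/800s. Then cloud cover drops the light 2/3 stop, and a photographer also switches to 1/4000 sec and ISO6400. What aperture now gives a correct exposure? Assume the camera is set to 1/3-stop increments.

Scene light: 2/3 stop darker.
Shutter speed: 1/800 → 1/1000 → 1/1250 → 1/1600 → 1/2000 → 1/2500 → 1/3200 → 1/4000 — 2 1/3 stops shorter (darker).
ISO: 2000 → 2500 → 3200 → 4000 → 5000 → 6400 — 1 2/3 stops raised (brighter).
Net so far: 1 1/3 stops darker. Aperture: f/18 → f/16 → f/14 → f/13 → f/11.

f/11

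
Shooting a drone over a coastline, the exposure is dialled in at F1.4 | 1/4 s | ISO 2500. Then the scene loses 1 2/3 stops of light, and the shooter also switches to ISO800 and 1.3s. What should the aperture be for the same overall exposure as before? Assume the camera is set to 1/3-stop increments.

Scene light: 1 2/3 stops darker.
ISO: 2500 → 2000 → 1600 → 1250 → 1000 → 800 — 1 2/3 stops dropped (darker).
Shutter speed: 1/4 → 0.3 → 0.4 → 0.5 → 0.6 → 0.8 → 1 → 1.3 — 2 1/3 stops slower (brighter).
Net so far: 1 stop darker. Aperture: f/1.4 → f/1.2 → f/1.1 → f/1.0.

f/1.0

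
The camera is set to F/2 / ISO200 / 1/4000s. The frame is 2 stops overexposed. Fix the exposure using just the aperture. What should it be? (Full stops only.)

f/4

Overexposed by 2 stops → need 2 stops darker.
Aperture: f/2 → f/2.8 → f/4.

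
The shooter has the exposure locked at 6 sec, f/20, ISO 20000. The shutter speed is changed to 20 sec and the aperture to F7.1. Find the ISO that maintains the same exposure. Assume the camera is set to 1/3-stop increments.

Shutter speed: 6 → 8 → 10 → 13 → 15 → 20 — 1 2/3 stops longer (brighter).
Aperture: f/20 → f/18 → f/16 → f/14 → f/13 → f/11 → f/10 → f/9 → f/8 → f/7.1 — 3 stops larger aperture (brighter).
Net change so far: 4 2/3 stops brighter. Offset with the ISO: 20000 → 16000 → 12800 → 10000 → 8000 → 6400 → 5000 → 4000 → 3200 → 2500 → 2000 → 1600 → 1250 → 1000 → 800.

ISO 800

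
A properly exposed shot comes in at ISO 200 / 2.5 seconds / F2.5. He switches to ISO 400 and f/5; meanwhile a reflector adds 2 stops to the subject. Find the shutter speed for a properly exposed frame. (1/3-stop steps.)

Scene light: 2 stops brighter.
ISO: 200 → 250 → 320 → 400 — 1 stop raised (brighter).
Aperture: f/2.5 → f/2.8 → f/3.2 → f/3.5 → f/4 → f/4.5 → f/5 — 2 stops stopped down (darker).
Net so far: 1 stop brighter. Shutter speed: 2.5 → 2 → 1.6 → 1.3.

1.3 s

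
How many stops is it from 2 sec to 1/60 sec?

2 → 1 → 1/2 → 1/4 → 1/8 → 1/15 → 1/30 → 1/60 — count the steps: 7 stops.

7 stops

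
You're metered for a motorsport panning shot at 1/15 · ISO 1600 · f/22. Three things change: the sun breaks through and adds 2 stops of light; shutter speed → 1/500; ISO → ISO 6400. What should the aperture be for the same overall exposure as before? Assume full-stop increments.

Scene light: 2 stops brighter.
Shutter speed: 1/15 → 1/30 → 1/60 → 1/125 → 1/250 → 1/500 — 5 stops faster (darker).
ISO: 1600 → 3200 → 6400 — 2 stops higher (brighter).
Net so far: 1 stop darker. Aperture: f/22 → f/16.

f/16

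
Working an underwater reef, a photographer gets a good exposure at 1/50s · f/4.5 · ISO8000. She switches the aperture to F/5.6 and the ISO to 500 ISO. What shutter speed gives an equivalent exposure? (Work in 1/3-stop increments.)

Aperture: f/4.5 → f/5 → f/5.6 — 2/3 stop narrower (darker).
ISO: 8000 → 6400 → 5000 → 4000 → 3200 → 2500 → 2000 → 1600 → 1250 → 1000 → 800 → 640 → 500 — 4 stops lower (darker).
Net change so far: 4 2/3 stops darker. Offset with the shutter speed: 1/50 → 1/40 → 1/30 → 1/25 → 1/20 → 1/15 → 1/13 → 1/10 → 1/8 → 1/6 → 1/5 → 1/4 → 0.3 → 0.4 → 0.5.

0.5 s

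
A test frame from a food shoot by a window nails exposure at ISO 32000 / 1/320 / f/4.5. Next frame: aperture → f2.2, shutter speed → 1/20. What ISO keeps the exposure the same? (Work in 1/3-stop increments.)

ISO 500

Aperture: f/4.5 → f/4 → f/3.5 → f/3.2 → f/2.8 → f/2.5 → f/2.2 — 2 stops wider (brighter).
Shutter speed: 1/320 → 1/250 → 1/200 → 1/160 → 1/125 → 1/100 → 1/80 → 1/60 → 1/50 → 1/40 → 1/30 → 1/25 → 1/20 — 4 stops longer (brighter).
Net change so far: 6 stops brighter. Offset with the ISO: 32000 → 25600 → 20000 → 16000 → 12800 → 10000 → 8000 → 6400 → 5000 → 4000 → 3200 → 2500 → 2000 → 1600 → 1250 → 1000 → 800 → 640 → 500.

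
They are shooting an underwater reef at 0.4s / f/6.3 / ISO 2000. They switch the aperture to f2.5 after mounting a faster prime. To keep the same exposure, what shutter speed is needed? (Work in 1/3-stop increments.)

1/15s

Aperture: f/6.3 → f/5.6 → f/5 → f/4.5 → f/4 → f/3.5 → f/3.2 → f/2.8 → f/2.5 — 2 2/3 stops wider (brighter).
Need 2 2/3 stops darker from the shutter speed: 0.4 → 0.3 → 1/4 → 1/5 → 1/6 → 1/8 → 1/10 → 1/13 → 1/15.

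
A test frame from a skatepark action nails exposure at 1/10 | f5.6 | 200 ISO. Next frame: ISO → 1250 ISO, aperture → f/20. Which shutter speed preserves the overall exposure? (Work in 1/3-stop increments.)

1/5s

ISO: 200 → 250 → 320 → 400 → 500 → 640 → 800 → 1000 → 1250 — 2 2/3 stops higher (brighter).
Aperture: f/5.6 → f/6.3 → f/7.1 → f/8 → f/9 → f/10 → f/11 → f/13 → f/14 → f/16 → f/18 → f/20 — 3 2/3 stops stopped down (darker).
Net change so far: 1 stop darker. Offset with the shutter speed: 1/10 → 1/8 → 1/6 → 1/5.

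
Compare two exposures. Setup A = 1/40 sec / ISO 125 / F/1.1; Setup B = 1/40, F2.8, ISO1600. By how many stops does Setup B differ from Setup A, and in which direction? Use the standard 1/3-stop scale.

1 stop brighter

Aperture: f/1.1 → f/1.2 → f/1.4 → f/1.6 → f/1.8 → f/2 → f/2.2 → f/2.5 → f/2.8 — 2 2/3 stops narrower (darker).
Shutter speed: unchanged.
ISO: 125 → 160 → 200 → 250 → 320 → 400 → 500 → 640 → 800 → 1000 → 1250 → 1600 — 3 2/3 stops raised (brighter).
Net: −2 2/3 +3 2/3 = +1 stop.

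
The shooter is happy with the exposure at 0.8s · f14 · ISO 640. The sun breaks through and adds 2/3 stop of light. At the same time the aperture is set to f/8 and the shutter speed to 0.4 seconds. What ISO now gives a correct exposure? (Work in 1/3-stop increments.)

Scene light: 2/3 stop brighter.
Aperture: f/14 → f/13 → f/11 → f/10 → f/9 → f/8 — 1 2/3 stops larger aperture (brighter).
Shutter speed: 0.8 → 0.6 → 0.5 → 0.4 — 1 stop faster (darker).
Net so far: 1 1/3 stops brighter. ISO: 640 → 500 → 400 → 320 → 250.

ISO 250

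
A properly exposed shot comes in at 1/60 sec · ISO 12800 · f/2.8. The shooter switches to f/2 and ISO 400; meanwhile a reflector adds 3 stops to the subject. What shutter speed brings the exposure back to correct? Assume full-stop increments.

1/30s

Scene light: 3 stops brighter.
Aperture: f/2.8 → f/2 — 1 stop wider (brighter).
ISO: 12800 → 6400 → 3200 → 1600 → 800 → 400 — 5 stops dropped (darker).
Net so far: 1 stop darker. Shutter speed: 1/60 → 1/30.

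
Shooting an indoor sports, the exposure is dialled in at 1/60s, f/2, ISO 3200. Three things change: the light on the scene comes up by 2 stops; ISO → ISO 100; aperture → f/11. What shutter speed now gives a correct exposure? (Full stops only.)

Scene light: 2 stops brighter.
ISO: 3200 → 1600 → 800 → 400 → 200 → 100 — 5 stops dropped (darker).
Aperture: f/2 → f/2.8 → f/4 → f/5.6 → f/8 → f/11 — 5 stops stopped down (darker).
Net so far: 8 stops darker. Shutter speed: 1/60 → 1/30 → 1/15 → 1/8 → 1/4 → 1/2 → 1 → 2 → 4.

4 s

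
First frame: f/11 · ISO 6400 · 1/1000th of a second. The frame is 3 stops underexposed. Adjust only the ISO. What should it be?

ISO 51200

Underexposed by 3 stops → need 3 stops brighter.
ISO: 6400 → 12800 → 25600 → 51200.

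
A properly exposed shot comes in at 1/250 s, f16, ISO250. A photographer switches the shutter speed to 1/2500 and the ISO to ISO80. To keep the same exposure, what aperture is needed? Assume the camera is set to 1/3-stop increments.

Shutter speed: 1/250 → 1/320 → 1/400 → 1/500 → 1/640 → 1/800 → 1/1000 → 1/1250 → 1/1600 → 1/2000 → 1/2500 — 3 1/3 stops faster (darker).
ISO: 250 → 200 → 160 → 125 → 100 → 80 — 1 2/3 stops lower (darker).
Net change so far: 5 stops darker. Offset with the aperture: f/16 → f/14 → f/13 → f/11 → f/10 → f/9 → f/8 → f/7.1 → f/6.3 → f/5.6 → f/5 → f/4.5 → f/4 → f/3.5 → f/3.2 → f/2.8.

f/2.8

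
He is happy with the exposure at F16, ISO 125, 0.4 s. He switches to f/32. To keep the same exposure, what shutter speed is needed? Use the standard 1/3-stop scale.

Aperture: f/16 → f/18 → f/20 → f/22 → f/25 → f/29 → f/32 — 2 stops smaller aperture (darker).
Need 2 stops brighter from the shutter speed: 0.4 → 0.5 → 0.6 → 0.8 → 1 → 1.3 → 1.6.

1.6 s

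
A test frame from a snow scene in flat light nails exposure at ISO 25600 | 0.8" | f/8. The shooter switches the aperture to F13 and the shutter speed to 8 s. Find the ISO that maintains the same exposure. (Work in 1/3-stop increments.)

ISO 6400

Aperture: f/8 → f/9 → f/10 → f/11 → f/13 — 1 1/3 stops narrower (darker).
Shutter speed: 0.8 → 1 → 1.3 → 1.6 → 2 → 2.5 → 3.2 → 4 → 5 → 6 → 8 — 3 1/3 stops slower (brighter).
Net change so far: 2 stops brighter. Offset with the ISO: 25600 → 20000 → 16000 → 12800 → 10000 → 8000 → 6400.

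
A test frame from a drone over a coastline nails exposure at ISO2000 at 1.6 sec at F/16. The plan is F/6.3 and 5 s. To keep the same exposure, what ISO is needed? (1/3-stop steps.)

Aperture: f/16 → f/14 → f/13 → f/11 → f/10 → f/9 → f/8 → f/7.1 → f/6.3 — 2 2/3 stops larger aperture (brighter).
Shutter speed: 1.6 → 2 → 2.5 → 3.2 → 4 → 5 — 1 2/3 stops longer (brighter).
Net change so far: 4 1/3 stops brighter. Offset with the ISO: 2000 → 1600 → 1250 → 1000 → 800 → 640 → 500 → 400 → 320 → 250 → 200 → 160 → 125 → 100.

ISO 100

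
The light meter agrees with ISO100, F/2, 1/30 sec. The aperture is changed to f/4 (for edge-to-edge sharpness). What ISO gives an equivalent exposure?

ISO 400

Aperture: f/2 → f/2.8 → f/4 — 2 stops narrower (darker).
Need 2 stops brighter from the ISO: 100 → 200 → 400.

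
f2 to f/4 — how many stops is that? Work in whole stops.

f/2 → f/2.8 → f/4 — count the steps: 2 stops.

2 stops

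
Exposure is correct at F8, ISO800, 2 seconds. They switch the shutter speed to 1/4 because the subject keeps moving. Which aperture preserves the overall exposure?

Shutter speed: 2 → 1 → 1/2 → 1/4 — 3 stops faster (darker).
Need 3 stops brighter from the aperture: f/8 → f/5.6 → f/4 → f/2.8.

f/2.8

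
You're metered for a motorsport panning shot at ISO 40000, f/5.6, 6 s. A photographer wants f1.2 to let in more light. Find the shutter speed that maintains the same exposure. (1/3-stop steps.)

0.3 s

Aperture: f/5.6 → f/5 → f/4.5 → f/4 → f/3.5 → f/3.2 → f/2.8 → f/2.5 → f/2.2 → f/2 → f/1.8 → f/1.6 → f/1.4 → f/1.2 — 4 1/3 stops larger aperture (brighter).
Need 4 1/3 stops darker from the shutter speed: 6 → 5 → 4 → 3.2 → 2.5 → 2 → 1.6 → 1.3 → 1 → 0.8 → 0.6 → 0.5 → 0.4 → 0.3.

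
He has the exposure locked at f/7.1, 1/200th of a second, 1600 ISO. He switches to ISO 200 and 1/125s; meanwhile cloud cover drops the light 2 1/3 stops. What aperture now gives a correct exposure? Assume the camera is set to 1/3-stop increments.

Scene light: 2 1/3 stops darker.
ISO: 1600 → 1250 → 1000 → 800 → 640 → 500 → 400 → 320 → 250 → 200 — 3 stops dropped (darker).
Shutter speed: 1/200 → 1/160 → 1/125 — 2/3 stop longer (brighter).
Net so far: 4 2/3 stops darker. Aperture: f/7.1 → f/6.3 → f/5.6 → f/5 → f/4.5 → f/4 → f/3.5 → f/3.2 → f/2.8 → f/2.5 → f/2.2 → f/2 → f/1.8 → f/1.6 → f/1.4.

f/1.4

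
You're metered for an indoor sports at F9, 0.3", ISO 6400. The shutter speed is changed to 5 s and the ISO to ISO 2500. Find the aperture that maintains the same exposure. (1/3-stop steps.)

f/22

Shutter speed: 0.3 → 0.4 → 0.5 → 0.6 → 0.8 → 1 → 1.3 → 1.6 → 2 → 2.5 → 3.2 → 4 → 5 — 4 stops slower (brighter).
ISO: 6400 → 5000 → 4000 → 3200 → 2500 — 1 1/3 stops dropped (darker).
Net change so far: 2 2/3 stops brighter. Offset with the aperture: f/9 → f/10 → f/11 → f/13 → f/14 → f/16 → f/18 → f/20 → f/22.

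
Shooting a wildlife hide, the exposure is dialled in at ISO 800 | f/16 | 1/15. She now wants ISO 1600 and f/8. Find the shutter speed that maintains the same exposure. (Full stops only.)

ISO: 800 → 1600 — 1 stop raised (brighter).
Aperture: f/16 → f/11 → f/8 — 2 stops wider (brighter).
Net change so far: 3 stops brighter. Offset with the shutter speed: 1/15 → 1/30 → 1/60 → 1/125.

1/125s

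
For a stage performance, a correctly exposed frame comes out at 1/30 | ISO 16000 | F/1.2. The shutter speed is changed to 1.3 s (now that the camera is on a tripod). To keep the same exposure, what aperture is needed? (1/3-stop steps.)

f/8

Shutter speed: 1/30 → 1/25 → 1/20 → 1/15 → 1/13 → 1/10 → 1/8 → 1/6 → 1/5 → 1/4 → 0.3 → 0.4 → 0.5 → 0.6 → 0.8 → 1 → 1.3 — 5 1/3 stops slower (brighter).
Need 5 1/3 stops darker from the aperture: f/1.2 → f/1.4 → f/1.6 → f/1.8 → f/2 → f/2.2 → f/2.5 → f/2.8 → f/3.2 → f/3.5 → f/4 → f/4.5 → f/5 → f/5.6 → f/6.3 → f/7.1 → f/8.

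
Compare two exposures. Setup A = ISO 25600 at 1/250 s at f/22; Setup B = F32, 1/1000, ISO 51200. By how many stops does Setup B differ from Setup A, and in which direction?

Aperture: f/22 → f/32 — 1 stop smaller aperture (darker).
Shutter speed: 1/250 → 1/500 → 1/1000 — 2 stops shorter (darker).
ISO: 25600 → 51200 — 1 stop raised (brighter).
Net: −1 −2 +1 = −2 stops.

2 stops darker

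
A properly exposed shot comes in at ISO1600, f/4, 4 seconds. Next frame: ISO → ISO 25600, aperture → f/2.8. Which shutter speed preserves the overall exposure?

1/8s

ISO: 1600 → 3200 → 6400 → 12800 → 25600 — 4 stops higher (brighter).
Aperture: f/4 → f/2.8 — 1 stop opened up (brighter).
Net change so far: 5 stops brighter. Offset with the shutter speed: 4 → 2 → 1 → 1/2 → 1/4 → 1/8.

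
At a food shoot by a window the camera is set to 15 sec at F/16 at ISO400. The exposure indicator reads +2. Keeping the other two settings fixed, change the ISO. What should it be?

ISO 100

Overexposed by 2 stops → need 2 stops darker.
ISO: 400 → 200 → 100.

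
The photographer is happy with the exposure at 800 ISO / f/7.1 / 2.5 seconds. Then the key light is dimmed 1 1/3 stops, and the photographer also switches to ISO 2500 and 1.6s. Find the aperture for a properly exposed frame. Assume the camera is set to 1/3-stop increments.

Scene light: 1 1/3 stops darker.
ISO: 800 → 1000 → 1250 → 1600 → 2000 → 2500 — 1 2/3 stops raised (brighter).
Shutter speed: 2.5 → 2 → 1.6 — 2/3 stop faster (darker).
Net so far: 1/3 stop darker. Aperture: f/7.1 → f/6.3.

f/6.3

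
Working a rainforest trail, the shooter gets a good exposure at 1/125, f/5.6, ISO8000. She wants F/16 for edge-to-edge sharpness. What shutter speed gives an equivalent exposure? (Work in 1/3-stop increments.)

1/15s

Aperture: f/5.6 → f/6.3 → f/7.1 → f/8 → f/9 → f/10 → f/11 → f/13 → f/14 → f/16 — 3 stops smaller aperture (darker).
Need 3 stops brighter from the shutter speed: 1/125 → 1/100 → 1/80 → 1/60 → 1/50 → 1/40 → 1/30 → 1/25 → 1/20 → 1/15.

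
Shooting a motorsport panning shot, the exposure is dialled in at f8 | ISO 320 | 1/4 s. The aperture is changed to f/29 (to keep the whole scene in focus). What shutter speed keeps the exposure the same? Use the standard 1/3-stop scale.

3.2 s

Aperture: f/8 → f/9 → f/10 → f/11 → f/13 → f/14 → f/16 → f/18 → f/20 → f/22 → f/25 → f/29 — 3 2/3 stops narrower (darker).
Need 3 2/3 stops brighter from the shutter speed: 1/4 → 0.3 → 0.4 → 0.5 → 0.6 → 0.8 → 1 → 1.3 → 1.6 → 2 → 2.5 → 3.2.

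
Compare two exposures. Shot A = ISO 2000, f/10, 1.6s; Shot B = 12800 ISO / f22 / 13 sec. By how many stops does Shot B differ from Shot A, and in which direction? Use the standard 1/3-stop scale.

Aperture: f/10 → f/11 → f/13 → f/14 → f/16 → f/18 → f/20 → f/22 — 2 1/3 stops stopped down (darker).
Shutter speed: 1.6 → 2 → 2.5 → 3.2 → 4 → 5 → 6 → 8 → 10 → 13 — 3 stops slower (brighter).
ISO: 2000 → 2500 → 3200 → 4000 → 5000 → 6400 → 8000 → 10000 → 12800 — 2 2/3 stops higher (brighter).
Net: −2 1/3 +3 +2 2/3 = +3 1/3 stops.

3 1/3 stops brighter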